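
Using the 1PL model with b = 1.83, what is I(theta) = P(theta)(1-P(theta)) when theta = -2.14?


P = 1/(1+exp(-(-2.14-1.83))) = 0.0185
I = P*(1-P) = 0.0185 * 0.9815
I = 0.0182

0.0182


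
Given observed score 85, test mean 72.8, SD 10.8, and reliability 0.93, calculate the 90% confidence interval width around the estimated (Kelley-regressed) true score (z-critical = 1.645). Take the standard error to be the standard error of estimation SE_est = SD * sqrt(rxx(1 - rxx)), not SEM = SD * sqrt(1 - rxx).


True score estimate = 0.93*85 + 0.07*72.8 = 84.146
SE_est = SD * sqrt(rxx * (1 - rxx)) = 10.8 * sqrt(0.93 * 0.07) = 10.8 * sqrt(0.0651) = 2.755588
CI = T_est +/- z * SE_est, so width = 2 * z * SE_est = 2 * 1.645 * 2.755588
Width = 9.0659

9.0659


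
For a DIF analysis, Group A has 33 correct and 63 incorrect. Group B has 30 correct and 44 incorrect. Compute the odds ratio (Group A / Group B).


Odds_A = 33/63 = 0.5238
Odds_B = 30/44 = 0.6818
OR = Odds_A / Odds_B = 0.5238 / 0.6818
Exactly, OR = (33 * 44) / (63 * 30) = 1452 / 1890
OR = 0.7683

0.7683


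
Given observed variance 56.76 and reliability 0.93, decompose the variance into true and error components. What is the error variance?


var_true = rxx * var_obs = 0.93 * 56.76 = 52.7868
var_error = var_obs - var_true
var_error = 56.76 - 52.7868
var_error = 3.9732

3.9732


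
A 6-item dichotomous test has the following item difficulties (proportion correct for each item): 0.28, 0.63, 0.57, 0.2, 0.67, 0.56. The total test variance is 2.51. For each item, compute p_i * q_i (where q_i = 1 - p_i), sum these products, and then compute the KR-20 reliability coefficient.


For each item, compute p_i * q_i:
  Item 1: 0.28 * 0.72 = 0.2016
  Item 2: 0.63 * 0.37 = 0.2331
  Item 3: 0.57 * 0.43 = 0.2451
  Item 4: 0.2 * 0.8 = 0.16
  Item 5: 0.67 * 0.33 = 0.2211
  Item 6: 0.56 * 0.44 = 0.2464
Sum(p_i * q_i) = 0.2016 + 0.2331 + 0.2451 + 0.16 + 0.2211 + 0.2464 = 1.3073
KR-20 = (k/(k-1)) * (1 - Sum(p_i*q_i) / Var_total)
= (6/5) * (1 - 1.3073/2.51)
= 1.2 * 0.4792
KR-20 = 0.575

0.575


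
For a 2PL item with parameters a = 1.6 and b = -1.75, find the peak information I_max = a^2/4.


For 2PL, max info at theta = b = -1.75
I_max = a^2 / 4 = 1.6^2 / 4
= 2.56 / 4
I_max = 0.64

0.64


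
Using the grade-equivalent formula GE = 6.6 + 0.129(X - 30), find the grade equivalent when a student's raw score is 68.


raw - median = 68 - 30 = 38
slope * diff = 0.129 * 38 = 4.902
GE = 6.6 + 4.902
GE = 11.502

11.502


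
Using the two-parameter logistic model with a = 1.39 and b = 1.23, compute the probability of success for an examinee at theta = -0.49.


a*(theta - b) = 1.39 * (-0.49 - 1.23) = -2.3908
exp(--2.3908) = 10.9222
P = 1 / (1 + 10.9222)
P = 0.0839

0.0839


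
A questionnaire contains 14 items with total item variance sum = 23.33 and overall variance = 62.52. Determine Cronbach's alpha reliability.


alpha = (k/(k-1)) * (1 - sum(si^2)/s_total^2)
= (14/13) * (1 - 23.33/62.52)
alpha = 0.6751

0.6751


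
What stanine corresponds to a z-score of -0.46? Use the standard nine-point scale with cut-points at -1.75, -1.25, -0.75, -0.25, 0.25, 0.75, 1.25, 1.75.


Stanine boundaries: [-1.75, -1.25, -0.75, -0.25, 0.25, 0.75, 1.25, 1.75]
z = -0.46
Check each boundary:
  z >= -1.75 -> could be stanine 2
  z >= -1.25 -> could be stanine 3
  z >= -0.75 -> could be stanine 4
  z < -0.25
  z < 0.25
  z < 0.75
  z < 1.25
  z < 1.75
Highest qualifying boundary gives stanine = 4

4


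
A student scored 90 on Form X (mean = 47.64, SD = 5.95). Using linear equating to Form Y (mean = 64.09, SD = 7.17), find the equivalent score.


slope = SD_Y / SD_X = 7.17 / 5.95 ~ 1.205
intercept = mean_Y - slope * mean_X = 64.09 - (7.17 / 5.95) * 47.64 ~ 6.6818
Y = slope * X + intercept. To avoid rounding drift from the rounded slope/intercept, evaluate the equivalent form Y = mean_Y + SD_Y * (X - mean_X) / SD_X at full precision:
Y = 64.09 + 7.17 * (90 - 47.64) / 5.95
Y = 64.09 + 7.17 * 42.36 / 5.95
Y = 64.09 + 303.7212 / 5.95
Y = 64.09 + 51.0456
Y = 115.1356

115.1356


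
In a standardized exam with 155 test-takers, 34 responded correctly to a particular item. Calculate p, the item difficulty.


Item difficulty p = number correct / total examinees
p = 34 / 155
p = 0.2194

0.2194


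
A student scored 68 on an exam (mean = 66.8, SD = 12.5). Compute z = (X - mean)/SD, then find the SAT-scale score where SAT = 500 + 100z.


z = (X - mean) / SD = (68 - 66.8) / 12.5
z = 1.2 / 12.5
z = 0.096
SAT-scale = SAT = 500 + 100z
Carry z at full precision (z = 1.2 / 12.5) into the conversion:
SAT-scale = 500 + 100 * (1.2 / 12.5) = 500 + 120 / 12.5
SAT-scale = 500 + 9.6
SAT-scale = 509.6

509.6


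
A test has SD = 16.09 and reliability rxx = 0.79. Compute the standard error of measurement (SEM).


SEM = SD * sqrt(1 - rxx)
SEM = 16.09 * sqrt(1 - 0.79)
SEM = 16.09 * sqrt(0.21) = 16.09 * 0.458258
SEM = 7.3734

7.3734


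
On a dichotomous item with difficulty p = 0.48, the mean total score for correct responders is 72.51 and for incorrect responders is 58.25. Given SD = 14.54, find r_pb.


q = 1 - p = 0.52
rpb = ((M1 - M0) / SD) * sqrt(p * q)
rpb = ((72.51 - 58.25) / 14.54) * sqrt(0.48 * 0.52)
rpb = 0.49

0.49


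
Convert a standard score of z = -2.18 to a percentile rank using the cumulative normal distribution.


CDF(z) = 0.5 * (1 + erf(z/sqrt(2)))
erf(-1.5415) = -0.9707
CDF = 0.0146
Percentile rank = 0.0146 * 100 = 1.46

1.46


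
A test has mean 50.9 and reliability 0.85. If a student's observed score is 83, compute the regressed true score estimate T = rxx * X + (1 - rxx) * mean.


T_est = rxx * X + (1 - rxx) * mean
T_est = 0.85 * 83 + 0.15 * 50.9
T_est = 70.55 + 7.635
T_est = 78.185

78.185


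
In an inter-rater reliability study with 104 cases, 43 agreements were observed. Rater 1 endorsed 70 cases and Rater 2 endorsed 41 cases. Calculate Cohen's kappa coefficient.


P_o = 43/104 = 0.413462
P_e = (70*41 + 34*63) / 10816 = 0.463388
kappa = (P_o - P_e) / (1 - P_e)
kappa = (0.413462 - 0.463388) / (1 - 0.463388)
kappa = -0.093

-0.093


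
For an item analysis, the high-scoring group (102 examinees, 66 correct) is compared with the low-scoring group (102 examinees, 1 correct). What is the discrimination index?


p_upper = 66/102 = 0.6471
p_lower = 1/102 = 0.0098
D = 0.6471 - 0.0098 = 0.6373

0.6373


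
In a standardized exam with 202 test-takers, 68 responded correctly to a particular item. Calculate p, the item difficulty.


Item difficulty p = number correct / total examinees
p = 68 / 202
p = 0.3366

0.3366


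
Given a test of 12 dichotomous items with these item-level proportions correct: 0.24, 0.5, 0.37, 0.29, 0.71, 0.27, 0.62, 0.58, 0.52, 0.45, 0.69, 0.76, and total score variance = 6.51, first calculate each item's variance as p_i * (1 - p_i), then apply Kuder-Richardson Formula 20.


For each item, compute p_i * q_i:
  Item 1: 0.24 * 0.76 = 0.1824
  Item 2: 0.5 * 0.5 = 0.25
  Item 3: 0.37 * 0.63 = 0.2331
  Item 4: 0.29 * 0.71 = 0.2059
  Item 5: 0.71 * 0.29 = 0.2059
  Item 6: 0.27 * 0.73 = 0.1971
  Item 7: 0.62 * 0.38 = 0.2356
  Item 8: 0.58 * 0.42 = 0.2436
  Item 9: 0.52 * 0.48 = 0.2496
  Item 10: 0.45 * 0.55 = 0.2475
  Item 11: 0.69 * 0.31 = 0.2139
  Item 12: 0.76 * 0.24 = 0.1824
Sum(p_i * q_i) = 0.1824 + 0.25 + 0.2331 + 0.2059 + 0.2059 + 0.1971 + 0.2356 + 0.2436 + 0.2496 + 0.2475 + 0.2139 + 0.1824 = 2.647
KR-20 = (k/(k-1)) * (1 - Sum(p_i*q_i) / Var_total)
= (12/11) * (1 - 2.647/6.51)
= 1.0909 * 0.5934
KR-20 = 0.6473

0.6473


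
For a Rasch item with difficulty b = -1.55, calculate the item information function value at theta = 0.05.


P = 1/(1+exp(-(0.05--1.55))) = 0.832
I = P*(1-P) = 0.832 * 0.168
I = 0.1398

0.1398


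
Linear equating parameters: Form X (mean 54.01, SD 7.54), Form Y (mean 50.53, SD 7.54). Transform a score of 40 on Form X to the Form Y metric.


slope = SD_Y / SD_X = 7.54 / 7.54 ~ 1.0
intercept = mean_Y - slope * mean_X = 50.53 - (7.54 / 7.54) * 54.01 ~ -3.48
Y = slope * X + intercept. To avoid rounding drift from the rounded slope/intercept, evaluate the equivalent form Y = mean_Y + SD_Y * (X - mean_X) / SD_X at full precision:
Y = 50.53 + 7.54 * (40 - 54.01) / 7.54
Y = 50.53 - 7.54 * 14.01 / 7.54
Y = 50.53 - 105.6354 / 7.54
Y = 50.53 - 14.01
Y = 36.52

36.52


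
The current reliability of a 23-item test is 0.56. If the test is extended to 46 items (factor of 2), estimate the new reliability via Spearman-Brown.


r_new = (n * rxx) / (1 + (n-1) * rxx)
r_new = (2 * 0.56) / (1 + 1 * 0.56)
r_new = 1.12 / 1.56
r_new = 0.7179

0.7179


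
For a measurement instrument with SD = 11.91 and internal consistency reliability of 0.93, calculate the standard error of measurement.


SEM = SD * sqrt(1 - rxx)
SEM = 11.91 * sqrt(1 - 0.93)
SEM = 11.91 * sqrt(0.07) = 11.91 * 0.264575
SEM = 3.1511

3.1511


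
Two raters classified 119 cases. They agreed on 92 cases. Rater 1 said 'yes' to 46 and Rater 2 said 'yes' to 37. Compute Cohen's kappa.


P_o = 92/119 = 0.773109
P_e = (46*37 + 73*82) / 14161 = 0.5429
kappa = (P_o - P_e) / (1 - P_e)
kappa = (0.773109 - 0.5429) / (1 - 0.5429)
kappa = 0.5036

0.5036


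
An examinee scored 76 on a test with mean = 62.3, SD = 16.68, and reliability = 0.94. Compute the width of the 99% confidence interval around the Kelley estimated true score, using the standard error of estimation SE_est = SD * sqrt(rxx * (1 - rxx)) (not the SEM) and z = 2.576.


True score estimate = 0.94*76 + 0.06*62.3 = 75.178
SE_est = SD * sqrt(rxx * (1 - rxx)) = 16.68 * sqrt(0.94 * 0.06) = 16.68 * sqrt(0.0564) = 3.961281
CI = T_est +/- z * SE_est, so width = 2 * z * SE_est = 2 * 2.576 * 3.961281
Width = 20.4085

20.4085


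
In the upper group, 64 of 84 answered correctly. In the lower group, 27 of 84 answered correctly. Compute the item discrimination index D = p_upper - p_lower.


p_upper = 64/84 = 0.7619
p_lower = 27/84 = 0.3214
D = 0.7619 - 0.3214 = 0.4405

0.4405


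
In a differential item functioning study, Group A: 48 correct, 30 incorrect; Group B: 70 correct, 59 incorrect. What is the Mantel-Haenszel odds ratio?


Odds_A = 48/30 = 1.6
Odds_B = 70/59 = 1.1864
OR = Odds_A / Odds_B = 1.6 / 1.1864
Exactly, OR = (48 * 59) / (30 * 70) = 2832 / 2100
OR = 1.3486

1.3486


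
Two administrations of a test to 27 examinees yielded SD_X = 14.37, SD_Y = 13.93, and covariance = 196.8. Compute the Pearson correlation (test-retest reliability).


r = cov(X,Y) / (SD_X * SD_Y)
r = 196.8 / (14.37 * 13.93)
r = 196.8 / 200.1741
r = 0.9831

0.9831


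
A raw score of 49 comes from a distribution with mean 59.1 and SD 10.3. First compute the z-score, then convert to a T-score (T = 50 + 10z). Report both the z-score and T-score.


z = (X - mean) / SD = (49 - 59.1) / 10.3
z = -10.1 / 10.3
z = -0.9806
T-score = T = 50 + 10z
Carry z at full precision (z = -10.1 / 10.3) into the conversion:
T-score = 50 + 10 * (-10.1 / 10.3) = 50 + -101 / 10.3
T-score = 50 + -9.8058
T-score = 40.1942

40.1942


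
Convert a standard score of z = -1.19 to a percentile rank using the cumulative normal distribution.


CDF(z) = 0.5 * (1 + erf(z/sqrt(2)))
erf(-0.8415) = -0.766
CDF = 0.117
Percentile rank = 0.117 * 100 = 11.7

11.7


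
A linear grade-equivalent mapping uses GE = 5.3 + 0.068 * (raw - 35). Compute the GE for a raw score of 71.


raw - median = 71 - 35 = 36
slope * diff = 0.068 * 36 = 2.448
GE = 5.3 + 2.448
GE = 7.748

7.748


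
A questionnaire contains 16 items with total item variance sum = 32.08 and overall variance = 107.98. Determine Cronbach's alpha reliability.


alpha = (k/(k-1)) * (1 - sum(si^2)/s_total^2)
= (16/15) * (1 - 32.08/107.98)
alpha = 0.7498

0.7498


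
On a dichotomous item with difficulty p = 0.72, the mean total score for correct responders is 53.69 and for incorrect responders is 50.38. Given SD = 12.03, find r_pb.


q = 1 - p = 0.28
rpb = ((M1 - M0) / SD) * sqrt(p * q)
rpb = ((53.69 - 50.38) / 12.03) * sqrt(0.72 * 0.28)
rpb = 0.1235

0.1235


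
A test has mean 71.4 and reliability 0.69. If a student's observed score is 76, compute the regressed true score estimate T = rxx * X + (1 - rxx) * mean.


T_est = rxx * X + (1 - rxx) * mean
T_est = 0.69 * 76 + 0.31 * 71.4
T_est = 52.44 + 22.134
T_est = 74.574

74.574


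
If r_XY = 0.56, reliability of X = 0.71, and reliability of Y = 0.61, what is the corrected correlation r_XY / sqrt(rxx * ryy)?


r_corrected = rxy / sqrt(rxx * ryy)
= 0.56 / sqrt(0.71 * 0.61)
= 0.56 / sqrt(0.4331)
= 0.56 / 0.658103
r_corrected = 0.8509

0.8509


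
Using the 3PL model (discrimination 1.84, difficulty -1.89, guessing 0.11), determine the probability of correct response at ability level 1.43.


logit = 1.84*(1.43 - -1.89) = 6.1088
P* = 1/(1 + exp(-6.1088)) = 0.9978
P = 0.11 + (1 - 0.11) * 0.9978
P = 0.998

0.998


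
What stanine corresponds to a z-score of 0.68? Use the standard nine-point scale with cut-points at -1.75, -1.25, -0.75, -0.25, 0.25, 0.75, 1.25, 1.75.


Stanine boundaries: [-1.75, -1.25, -0.75, -0.25, 0.25, 0.75, 1.25, 1.75]
z = 0.68
Check each boundary:
  z >= -1.75 -> could be stanine 2
  z >= -1.25 -> could be stanine 3
  z >= -0.75 -> could be stanine 4
  z >= -0.25 -> could be stanine 5
  z >= 0.25 -> could be stanine 6
  z < 0.75
  z < 1.25
  z < 1.75
Highest qualifying boundary gives stanine = 6

6


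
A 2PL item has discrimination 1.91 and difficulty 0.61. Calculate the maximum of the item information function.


For 2PL, max info at theta = b = 0.61
I_max = a^2 / 4 = 1.91^2 / 4
= 3.6481 / 4
I_max = 0.912

0.912


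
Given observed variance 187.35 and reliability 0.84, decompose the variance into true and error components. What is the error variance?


var_true = rxx * var_obs = 0.84 * 187.35 = 157.374
var_error = var_obs - var_true
var_error = 187.35 - 157.374
var_error = 29.976

29.976


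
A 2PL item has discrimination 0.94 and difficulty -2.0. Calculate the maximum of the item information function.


For 2PL, max info at theta = b = -2.0
I_max = a^2 / 4 = 0.94^2 / 4
= 0.8836 / 4
I_max = 0.2209

0.2209


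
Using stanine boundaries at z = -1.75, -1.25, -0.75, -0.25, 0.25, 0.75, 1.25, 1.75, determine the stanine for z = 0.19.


Stanine boundaries: [-1.75, -1.25, -0.75, -0.25, 0.25, 0.75, 1.25, 1.75]
z = 0.19
Check each boundary:
  z >= -1.75 -> could be stanine 2
  z >= -1.25 -> could be stanine 3
  z >= -0.75 -> could be stanine 4
  z >= -0.25 -> could be stanine 5
  z < 0.25
  z < 0.75
  z < 1.25
  z < 1.75
Highest qualifying boundary gives stanine = 5

5


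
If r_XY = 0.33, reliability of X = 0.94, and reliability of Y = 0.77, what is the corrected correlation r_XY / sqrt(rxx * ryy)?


r_corrected = rxy / sqrt(rxx * ryy)
= 0.33 / sqrt(0.94 * 0.77)
= 0.33 / sqrt(0.7238)
= 0.33 / 0.850764
r_corrected = 0.3879

0.3879


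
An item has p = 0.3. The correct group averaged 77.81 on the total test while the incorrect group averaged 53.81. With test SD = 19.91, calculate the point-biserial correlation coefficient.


q = 1 - p = 0.7
rpb = ((M1 - M0) / SD) * sqrt(p * q)
rpb = ((77.81 - 53.81) / 19.91) * sqrt(0.3 * 0.7)
rpb = 0.5524

0.5524


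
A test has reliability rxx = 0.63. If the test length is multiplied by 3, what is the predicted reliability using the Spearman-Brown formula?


r_new = (n * rxx) / (1 + (n-1) * rxx)
r_new = (3 * 0.63) / (1 + 2 * 0.63)
r_new = 1.89 / 2.26
r_new = 0.8363

0.8363


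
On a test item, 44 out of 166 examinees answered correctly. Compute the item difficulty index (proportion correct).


Item difficulty p = number correct / total examinees
p = 44 / 166
p = 0.2651

0.2651


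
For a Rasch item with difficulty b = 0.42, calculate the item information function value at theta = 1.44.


P = 1/(1+exp(-(1.44-0.42))) = 0.735
I = P*(1-P) = 0.735 * 0.265
I = 0.1948

0.1948


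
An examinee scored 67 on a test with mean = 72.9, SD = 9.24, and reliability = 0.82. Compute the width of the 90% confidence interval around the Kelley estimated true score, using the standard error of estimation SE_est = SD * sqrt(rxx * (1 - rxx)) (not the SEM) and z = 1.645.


True score estimate = 0.82*67 + 0.18*72.9 = 68.062
SE_est = SD * sqrt(rxx * (1 - rxx)) = 9.24 * sqrt(0.82 * 0.18) = 9.24 * sqrt(0.1476) = 3.549892
CI = T_est +/- z * SE_est, so width = 2 * z * SE_est = 2 * 1.645 * 3.549892
Width = 11.6791

11.6791


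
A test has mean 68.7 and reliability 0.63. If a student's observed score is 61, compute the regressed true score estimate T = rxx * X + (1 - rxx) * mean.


T_est = rxx * X + (1 - rxx) * mean
T_est = 0.63 * 61 + 0.37 * 68.7
T_est = 38.43 + 25.419
T_est = 63.849

63.849


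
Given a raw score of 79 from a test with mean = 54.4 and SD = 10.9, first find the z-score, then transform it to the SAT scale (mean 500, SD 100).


z = (X - mean) / SD = (79 - 54.4) / 10.9
z = 24.6 / 10.9
z = 2.2569
SAT-scale = SAT = 500 + 100z
Carry z at full precision (z = 24.6 / 10.9) into the conversion:
SAT-scale = 500 + 100 * (24.6 / 10.9) = 500 + 2460 / 10.9
SAT-scale = 500 + 225.6881
SAT-scale = 725.6881

725.6881


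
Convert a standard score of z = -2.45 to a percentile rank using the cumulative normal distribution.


CDF(z) = 0.5 * (1 + erf(z/sqrt(2)))
erf(-1.7324) = -0.9857
CDF = 0.0071
Percentile rank = 0.0071 * 100 = 0.71

0.71


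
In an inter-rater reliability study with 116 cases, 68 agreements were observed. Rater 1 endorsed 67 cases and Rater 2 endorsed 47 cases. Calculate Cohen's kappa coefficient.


P_o = 68/116 = 0.586207
P_e = (67*47 + 49*69) / 13456 = 0.485285
kappa = (P_o - P_e) / (1 - P_e)
kappa = (0.586207 - 0.485285) / (1 - 0.485285)
kappa = 0.1961

0.1961


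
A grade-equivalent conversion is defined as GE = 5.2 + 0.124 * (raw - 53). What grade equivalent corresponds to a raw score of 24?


raw - median = 24 - 53 = -29
slope * diff = 0.124 * -29 = -3.596
GE = 5.2 + -3.596
GE = 1.604

1.604


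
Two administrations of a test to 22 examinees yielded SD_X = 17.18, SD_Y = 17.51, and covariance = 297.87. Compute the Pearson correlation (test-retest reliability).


r = cov(X,Y) / (SD_X * SD_Y)
r = 297.87 / (17.18 * 17.51)
r = 297.87 / 300.8218
r = 0.9902

0.9902


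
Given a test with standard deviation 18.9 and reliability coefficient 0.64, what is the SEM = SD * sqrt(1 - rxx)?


SEM = SD * sqrt(1 - rxx)
SEM = 18.9 * sqrt(1 - 0.64)
SEM = 18.9 * sqrt(0.36) = 18.9 * 0.6
SEM = 11.34

11.34


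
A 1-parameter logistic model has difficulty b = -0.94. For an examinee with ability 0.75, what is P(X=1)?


theta - b = 0.75 - -0.94 = 1.69
exp(-(theta - b)) = exp(-1.69) = 0.1845
P = 1 / (1 + 0.1845)
P = 0.8442

0.8442


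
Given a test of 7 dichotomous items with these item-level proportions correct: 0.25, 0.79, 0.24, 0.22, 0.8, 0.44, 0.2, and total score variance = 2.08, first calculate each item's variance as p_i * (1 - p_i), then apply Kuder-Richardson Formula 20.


For each item, compute p_i * q_i:
  Item 1: 0.25 * 0.75 = 0.1875
  Item 2: 0.79 * 0.21 = 0.1659
  Item 3: 0.24 * 0.76 = 0.1824
  Item 4: 0.22 * 0.78 = 0.1716
  Item 5: 0.8 * 0.2 = 0.16
  Item 6: 0.44 * 0.56 = 0.2464
  Item 7: 0.2 * 0.8 = 0.16
Sum(p_i * q_i) = 0.1875 + 0.1659 + 0.1824 + 0.1716 + 0.16 + 0.2464 + 0.16 = 1.2738
KR-20 = (k/(k-1)) * (1 - Sum(p_i*q_i) / Var_total)
= (7/6) * (1 - 1.2738/2.08)
= 1.1667 * 0.3876
KR-20 = 0.4522

0.4522


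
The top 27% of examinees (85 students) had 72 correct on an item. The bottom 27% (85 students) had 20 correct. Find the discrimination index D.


p_upper = 72/85 = 0.8471
p_lower = 20/85 = 0.2353
D = 0.8471 - 0.2353 = 0.6118

0.6118


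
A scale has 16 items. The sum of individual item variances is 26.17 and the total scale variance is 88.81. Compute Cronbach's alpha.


alpha = (k/(k-1)) * (1 - sum(si^2)/s_total^2)
= (16/15) * (1 - 26.17/88.81)
alpha = 0.7523

0.7523


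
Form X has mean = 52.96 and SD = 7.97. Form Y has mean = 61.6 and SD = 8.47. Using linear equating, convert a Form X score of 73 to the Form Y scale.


slope = SD_Y / SD_X = 8.47 / 7.97 ~ 1.0627
intercept = mean_Y - slope * mean_X = 61.6 - (8.47 / 7.97) * 52.96 ~ 5.3175
Y = slope * X + intercept. To avoid rounding drift from the rounded slope/intercept, evaluate the equivalent form Y = mean_Y + SD_Y * (X - mean_X) / SD_X at full precision:
Y = 61.6 + 8.47 * (73 - 52.96) / 7.97
Y = 61.6 + 8.47 * 20.04 / 7.97
Y = 61.6 + 169.7388 / 7.97
Y = 61.6 + 21.2972
Y = 82.8972

82.8972


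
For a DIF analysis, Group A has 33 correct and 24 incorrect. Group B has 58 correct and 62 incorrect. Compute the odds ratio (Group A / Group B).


Odds_A = 33/24 = 1.375
Odds_B = 58/62 = 0.9355
OR = Odds_A / Odds_B = 1.375 / 0.9355
Exactly, OR = (33 * 62) / (24 * 58) = 2046 / 1392
OR = 1.4698

1.4698


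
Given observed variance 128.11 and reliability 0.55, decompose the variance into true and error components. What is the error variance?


var_true = rxx * var_obs = 0.55 * 128.11 = 70.4605
var_error = var_obs - var_true
var_error = 128.11 - 70.4605
var_error = 57.6495

57.6495


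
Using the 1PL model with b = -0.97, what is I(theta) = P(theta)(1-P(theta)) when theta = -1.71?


P = 1/(1+exp(-(-1.71--0.97))) = 0.323
I = P*(1-P) = 0.323 * 0.677
I = 0.2187

0.2187


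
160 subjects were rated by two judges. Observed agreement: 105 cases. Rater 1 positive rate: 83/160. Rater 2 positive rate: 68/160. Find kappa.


P_o = 105/160 = 0.65625
P_e = (83*68 + 77*92) / 25600 = 0.497188
kappa = (P_o - P_e) / (1 - P_e)
kappa = (0.65625 - 0.497188) / (1 - 0.497188)
kappa = 0.3163

0.3163


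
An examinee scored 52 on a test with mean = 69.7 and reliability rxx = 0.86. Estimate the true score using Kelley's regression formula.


T_est = rxx * X + (1 - rxx) * mean
T_est = 0.86 * 52 + 0.14 * 69.7
T_est = 44.72 + 9.758
T_est = 54.478

54.478


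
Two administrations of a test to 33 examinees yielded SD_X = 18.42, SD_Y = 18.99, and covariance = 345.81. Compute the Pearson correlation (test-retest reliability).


r = cov(X,Y) / (SD_X * SD_Y)
r = 345.81 / (18.42 * 18.99)
r = 345.81 / 349.7958
r = 0.9886

0.9886


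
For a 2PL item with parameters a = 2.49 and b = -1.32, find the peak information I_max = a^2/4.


For 2PL, max info at theta = b = -1.32
I_max = a^2 / 4 = 2.49^2 / 4
= 6.2001 / 4
I_max = 1.55

1.55


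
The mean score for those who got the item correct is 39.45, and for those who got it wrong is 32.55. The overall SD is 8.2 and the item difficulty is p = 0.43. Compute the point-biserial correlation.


q = 1 - p = 0.57
rpb = ((M1 - M0) / SD) * sqrt(p * q)
rpb = ((39.45 - 32.55) / 8.2) * sqrt(0.43 * 0.57)
rpb = 0.4166

0.4166


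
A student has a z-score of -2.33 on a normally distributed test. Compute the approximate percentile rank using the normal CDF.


CDF(z) = 0.5 * (1 + erf(z/sqrt(2)))
erf(-1.6476) = -0.9802
CDF = 0.0099
Percentile rank = 0.0099 * 100 = 0.99

0.99


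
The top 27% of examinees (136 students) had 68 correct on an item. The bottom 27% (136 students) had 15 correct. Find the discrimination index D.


p_upper = 68/136 = 0.5
p_lower = 15/136 = 0.1103
D = 0.5 - 0.1103 = 0.3897

0.3897


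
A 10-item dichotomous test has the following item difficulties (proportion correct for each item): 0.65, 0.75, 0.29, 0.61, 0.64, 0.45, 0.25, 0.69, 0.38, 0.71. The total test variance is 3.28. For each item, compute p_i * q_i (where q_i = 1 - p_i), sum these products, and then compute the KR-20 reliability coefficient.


For each item, compute p_i * q_i:
  Item 1: 0.65 * 0.35 = 0.2275
  Item 2: 0.75 * 0.25 = 0.1875
  Item 3: 0.29 * 0.71 = 0.2059
  Item 4: 0.61 * 0.39 = 0.2379
  Item 5: 0.64 * 0.36 = 0.2304
  Item 6: 0.45 * 0.55 = 0.2475
  Item 7: 0.25 * 0.75 = 0.1875
  Item 8: 0.69 * 0.31 = 0.2139
  Item 9: 0.38 * 0.62 = 0.2356
  Item 10: 0.71 * 0.29 = 0.2059
Sum(p_i * q_i) = 0.2275 + 0.1875 + 0.2059 + 0.2379 + 0.2304 + 0.2475 + 0.1875 + 0.2139 + 0.2356 + 0.2059 = 2.1796
KR-20 = (k/(k-1)) * (1 - Sum(p_i*q_i) / Var_total)
= (10/9) * (1 - 2.1796/3.28)
= 1.1111 * 0.3355
KR-20 = 0.3728

0.3728


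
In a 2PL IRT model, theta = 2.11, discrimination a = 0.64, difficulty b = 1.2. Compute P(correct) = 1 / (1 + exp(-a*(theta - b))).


a*(theta - b) = 0.64 * (2.11 - 1.2) = 0.5824
exp(-0.5824) = 0.5586
P = 1 / (1 + 0.5586)
P = 0.6416

0.6416


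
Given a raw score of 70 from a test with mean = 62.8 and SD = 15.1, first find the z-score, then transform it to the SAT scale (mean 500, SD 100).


z = (X - mean) / SD = (70 - 62.8) / 15.1
z = 7.2 / 15.1
z = 0.4768
SAT-scale = SAT = 500 + 100z
Carry z at full precision (z = 7.2 / 15.1) into the conversion:
SAT-scale = 500 + 100 * (7.2 / 15.1) = 500 + 720 / 15.1
SAT-scale = 500 + 47.6821
SAT-scale = 547.6821

547.6821


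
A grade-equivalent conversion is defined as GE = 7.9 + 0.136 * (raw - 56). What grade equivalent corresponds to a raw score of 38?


raw - median = 38 - 56 = -18
slope * diff = 0.136 * -18 = -2.448
GE = 7.9 + -2.448
GE = 5.452

5.452


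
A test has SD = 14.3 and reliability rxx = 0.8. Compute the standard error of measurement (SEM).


SEM = SD * sqrt(1 - rxx)
SEM = 14.3 * sqrt(1 - 0.8)
SEM = 14.3 * sqrt(0.2) = 14.3 * 0.447214
SEM = 6.3952

6.3952


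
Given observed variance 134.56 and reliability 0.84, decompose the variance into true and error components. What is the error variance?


var_true = rxx * var_obs = 0.84 * 134.56 = 113.0304
var_error = var_obs - var_true
var_error = 134.56 - 113.0304
var_error = 21.5296

21.5296


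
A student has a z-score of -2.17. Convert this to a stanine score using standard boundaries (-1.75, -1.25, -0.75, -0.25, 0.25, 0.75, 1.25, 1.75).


Stanine boundaries: [-1.75, -1.25, -0.75, -0.25, 0.25, 0.75, 1.25, 1.75]
z = -2.17
Check each boundary:
  z < -1.75
  z < -1.25
  z < -0.75
  z < -0.25
  z < 0.25
  z < 0.75
  z < 1.25
  z < 1.75
Highest qualifying boundary gives stanine = 1

1


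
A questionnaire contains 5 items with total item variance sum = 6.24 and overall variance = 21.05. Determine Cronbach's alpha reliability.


alpha = (k/(k-1)) * (1 - sum(si^2)/s_total^2)
= (5/4) * (1 - 6.24/21.05)
alpha = 0.8795

0.8795


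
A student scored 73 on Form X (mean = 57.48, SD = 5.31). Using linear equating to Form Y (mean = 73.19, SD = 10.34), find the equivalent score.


slope = SD_Y / SD_X = 10.34 / 5.31 ~ 1.9473
intercept = mean_Y - slope * mean_X = 73.19 - (10.34 / 5.31) * 57.48 ~ -38.739
Y = slope * X + intercept. To avoid rounding drift from the rounded slope/intercept, evaluate the equivalent form Y = mean_Y + SD_Y * (X - mean_X) / SD_X at full precision:
Y = 73.19 + 10.34 * (73 - 57.48) / 5.31
Y = 73.19 + 10.34 * 15.52 / 5.31
Y = 73.19 + 160.4768 / 5.31
Y = 73.19 + 30.2216
Y = 103.4116

103.4116


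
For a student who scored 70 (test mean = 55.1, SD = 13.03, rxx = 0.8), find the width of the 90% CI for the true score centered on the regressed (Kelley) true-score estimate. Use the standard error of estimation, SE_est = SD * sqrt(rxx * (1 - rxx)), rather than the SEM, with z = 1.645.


True score estimate = 0.8*70 + 0.2*55.1 = 67.02
SE_est = SD * sqrt(rxx * (1 - rxx)) = 13.03 * sqrt(0.8 * 0.2) = 13.03 * sqrt(0.16) = 5.212
CI = T_est +/- z * SE_est, so width = 2 * z * SE_est = 2 * 1.645 * 5.212
Width = 17.1475

17.1475


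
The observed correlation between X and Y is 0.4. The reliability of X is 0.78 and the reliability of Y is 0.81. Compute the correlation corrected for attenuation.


r_corrected = rxy / sqrt(rxx * ryy)
= 0.4 / sqrt(0.78 * 0.81)
= 0.4 / sqrt(0.6318)
= 0.4 / 0.794858
r_corrected = 0.5032

0.5032


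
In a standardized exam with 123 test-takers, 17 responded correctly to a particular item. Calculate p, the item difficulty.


Item difficulty p = number correct / total examinees
p = 17 / 123
p = 0.1382

0.1382


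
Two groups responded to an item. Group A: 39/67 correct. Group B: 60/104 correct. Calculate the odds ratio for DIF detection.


Odds_A = 39/28 = 1.3929
Odds_B = 60/44 = 1.3636
OR = Odds_A / Odds_B = 1.3929 / 1.3636
Exactly, OR = (39 * 44) / (28 * 60) = 1716 / 1680
OR = 1.0214

1.0214


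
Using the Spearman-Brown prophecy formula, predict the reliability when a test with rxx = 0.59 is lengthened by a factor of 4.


r_new = (n * rxx) / (1 + (n-1) * rxx)
r_new = (4 * 0.59) / (1 + 3 * 0.59)
r_new = 2.36 / 2.77
r_new = 0.852

0.852


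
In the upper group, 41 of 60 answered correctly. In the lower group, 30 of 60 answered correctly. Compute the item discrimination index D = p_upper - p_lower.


p_upper = 41/60 = 0.6833
p_lower = 30/60 = 0.5
D = 0.6833 - 0.5 = 0.1833

0.1833


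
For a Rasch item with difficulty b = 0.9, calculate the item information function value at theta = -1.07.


P = 1/(1+exp(-(-1.07-0.9))) = 0.1224
I = P*(1-P) = 0.1224 * 0.8776
I = 0.1074

0.1074


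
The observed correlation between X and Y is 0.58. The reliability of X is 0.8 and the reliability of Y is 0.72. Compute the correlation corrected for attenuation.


r_corrected = rxy / sqrt(rxx * ryy)
= 0.58 / sqrt(0.8 * 0.72)
= 0.58 / sqrt(0.576)
= 0.58 / 0.758947
r_corrected = 0.7642

0.7642


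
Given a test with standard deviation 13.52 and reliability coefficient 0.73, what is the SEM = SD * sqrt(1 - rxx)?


SEM = SD * sqrt(1 - rxx)
SEM = 13.52 * sqrt(1 - 0.73)
SEM = 13.52 * sqrt(0.27) = 13.52 * 0.519615
SEM = 7.0252

7.0252


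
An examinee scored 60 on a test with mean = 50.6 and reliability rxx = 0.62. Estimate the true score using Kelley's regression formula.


T_est = rxx * X + (1 - rxx) * mean
T_est = 0.62 * 60 + 0.38 * 50.6
T_est = 37.2 + 19.228
T_est = 56.428

56.428


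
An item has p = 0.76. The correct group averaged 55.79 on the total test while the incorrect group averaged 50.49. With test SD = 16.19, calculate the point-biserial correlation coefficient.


q = 1 - p = 0.24
rpb = ((M1 - M0) / SD) * sqrt(p * q)
rpb = ((55.79 - 50.49) / 16.19) * sqrt(0.76 * 0.24)
rpb = 0.1398

0.1398


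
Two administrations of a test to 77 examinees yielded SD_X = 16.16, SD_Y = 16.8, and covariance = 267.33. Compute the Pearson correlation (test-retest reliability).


r = cov(X,Y) / (SD_X * SD_Y)
r = 267.33 / (16.16 * 16.8)
r = 267.33 / 271.488
r = 0.9847

0.9847


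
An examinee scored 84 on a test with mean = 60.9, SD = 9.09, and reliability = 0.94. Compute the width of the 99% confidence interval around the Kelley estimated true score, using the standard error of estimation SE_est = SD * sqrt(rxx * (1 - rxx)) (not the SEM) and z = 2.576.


True score estimate = 0.94*84 + 0.06*60.9 = 82.614
SE_est = SD * sqrt(rxx * (1 - rxx)) = 9.09 * sqrt(0.94 * 0.06) = 9.09 * sqrt(0.0564) = 2.158755
CI = T_est +/- z * SE_est, so width = 2 * z * SE_est = 2 * 2.576 * 2.158755
Width = 11.1219

11.1219


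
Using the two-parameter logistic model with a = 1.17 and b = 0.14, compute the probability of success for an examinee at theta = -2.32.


a*(theta - b) = 1.17 * (-2.32 - 0.14) = -2.8782
exp(--2.8782) = 17.7822
P = 1 / (1 + 17.7822)
P = 0.0532

0.0532


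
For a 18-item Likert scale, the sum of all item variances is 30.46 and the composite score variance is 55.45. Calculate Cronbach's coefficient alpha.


alpha = (k/(k-1)) * (1 - sum(si^2)/s_total^2)
= (18/17) * (1 - 30.46/55.45)
alpha = 0.4772

0.4772


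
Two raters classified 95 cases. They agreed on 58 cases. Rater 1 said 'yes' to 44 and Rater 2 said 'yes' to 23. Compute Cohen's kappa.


P_o = 58/95 = 0.610526
P_e = (44*23 + 51*72) / 9025 = 0.519003
kappa = (P_o - P_e) / (1 - P_e)
kappa = (0.610526 - 0.519003) / (1 - 0.519003)
kappa = 0.1903

0.1903


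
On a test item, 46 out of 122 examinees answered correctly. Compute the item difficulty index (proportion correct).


Item difficulty p = number correct / total examinees
p = 46 / 122
p = 0.377

0.377


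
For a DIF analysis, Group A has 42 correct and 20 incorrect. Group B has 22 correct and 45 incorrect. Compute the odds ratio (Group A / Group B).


Odds_A = 42/20 = 2.1
Odds_B = 22/45 = 0.4889
OR = Odds_A / Odds_B = 2.1 / 0.4889
Exactly, OR = (42 * 45) / (20 * 22) = 1890 / 440
OR = 4.2955

4.2955


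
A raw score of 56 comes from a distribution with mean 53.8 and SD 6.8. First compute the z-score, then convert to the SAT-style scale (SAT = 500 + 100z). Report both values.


z = (X - mean) / SD = (56 - 53.8) / 6.8
z = 2.2 / 6.8
z = 0.3235
SAT-scale = SAT = 500 + 100z
Carry z at full precision (z = 2.2 / 6.8) into the conversion:
SAT-scale = 500 + 100 * (2.2 / 6.8) = 500 + 220 / 6.8
SAT-scale = 500 + 32.3529
SAT-scale = 532.3529

532.3529


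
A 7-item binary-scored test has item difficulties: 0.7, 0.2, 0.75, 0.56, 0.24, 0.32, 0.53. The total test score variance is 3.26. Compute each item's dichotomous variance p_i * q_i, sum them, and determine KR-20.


For each item, compute p_i * q_i:
  Item 1: 0.7 * 0.3 = 0.21
  Item 2: 0.2 * 0.8 = 0.16
  Item 3: 0.75 * 0.25 = 0.1875
  Item 4: 0.56 * 0.44 = 0.2464
  Item 5: 0.24 * 0.76 = 0.1824
  Item 6: 0.32 * 0.68 = 0.2176
  Item 7: 0.53 * 0.47 = 0.2491
Sum(p_i * q_i) = 0.21 + 0.16 + 0.1875 + 0.2464 + 0.1824 + 0.2176 + 0.2491 = 1.453
KR-20 = (k/(k-1)) * (1 - Sum(p_i*q_i) / Var_total)
= (7/6) * (1 - 1.453/3.26)
= 1.1667 * 0.5543
KR-20 = 0.6467

0.6467


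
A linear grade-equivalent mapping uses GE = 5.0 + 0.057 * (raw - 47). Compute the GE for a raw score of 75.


raw - median = 75 - 47 = 28
slope * diff = 0.057 * 28 = 1.596
GE = 5.0 + 1.596
GE = 6.596

6.596


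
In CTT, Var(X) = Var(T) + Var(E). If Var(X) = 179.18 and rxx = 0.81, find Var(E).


var_true = rxx * var_obs = 0.81 * 179.18 = 145.1358
var_error = var_obs - var_true
var_error = 179.18 - 145.1358
var_error = 34.0442

34.0442


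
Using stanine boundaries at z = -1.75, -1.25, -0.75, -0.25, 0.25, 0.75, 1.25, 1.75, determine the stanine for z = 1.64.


Stanine boundaries: [-1.75, -1.25, -0.75, -0.25, 0.25, 0.75, 1.25, 1.75]
z = 1.64
Check each boundary:
  z >= -1.75 -> could be stanine 2
  z >= -1.25 -> could be stanine 3
  z >= -0.75 -> could be stanine 4
  z >= -0.25 -> could be stanine 5
  z >= 0.25 -> could be stanine 6
  z >= 0.75 -> could be stanine 7
  z >= 1.25 -> could be stanine 8
  z < 1.75
Highest qualifying boundary gives stanine = 8

8


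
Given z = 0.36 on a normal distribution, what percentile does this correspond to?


CDF(z) = 0.5 * (1 + erf(z/sqrt(2)))
erf(0.2546) = 0.2812
CDF = 0.6406
Percentile rank = 0.6406 * 100 = 64.06

64.06


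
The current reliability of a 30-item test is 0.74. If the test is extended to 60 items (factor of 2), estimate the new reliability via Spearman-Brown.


r_new = (n * rxx) / (1 + (n-1) * rxx)
r_new = (2 * 0.74) / (1 + 1 * 0.74)
r_new = 1.48 / 1.74
r_new = 0.8506

0.8506


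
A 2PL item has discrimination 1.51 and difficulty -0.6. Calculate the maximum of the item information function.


For 2PL, max info at theta = b = -0.6
I_max = a^2 / 4 = 1.51^2 / 4
= 2.2801 / 4
I_max = 0.57

0.57


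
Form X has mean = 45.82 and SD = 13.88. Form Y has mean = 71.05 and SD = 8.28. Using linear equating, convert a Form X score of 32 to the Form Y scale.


slope = SD_Y / SD_X = 8.28 / 13.88 ~ 0.5965
intercept = mean_Y - slope * mean_X = 71.05 - (8.28 / 13.88) * 45.82 ~ 43.7165
Y = slope * X + intercept. To avoid rounding drift from the rounded slope/intercept, evaluate the equivalent form Y = mean_Y + SD_Y * (X - mean_X) / SD_X at full precision:
Y = 71.05 + 8.28 * (32 - 45.82) / 13.88
Y = 71.05 - 8.28 * 13.82 / 13.88
Y = 71.05 - 114.4296 / 13.88
Y = 71.05 - 8.2442
Y = 62.8058

62.8058


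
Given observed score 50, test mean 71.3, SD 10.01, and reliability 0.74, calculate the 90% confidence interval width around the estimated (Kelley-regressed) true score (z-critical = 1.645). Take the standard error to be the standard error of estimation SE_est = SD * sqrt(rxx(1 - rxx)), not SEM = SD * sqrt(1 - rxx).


True score estimate = 0.74*50 + 0.26*71.3 = 55.538
SE_est = SD * sqrt(rxx * (1 - rxx)) = 10.01 * sqrt(0.74 * 0.26) = 10.01 * sqrt(0.1924) = 4.390729
CI = T_est +/- z * SE_est, so width = 2 * z * SE_est = 2 * 1.645 * 4.390729
Width = 14.4455

14.4455


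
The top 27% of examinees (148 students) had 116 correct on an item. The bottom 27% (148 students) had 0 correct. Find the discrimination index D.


p_upper = 116/148 = 0.7838
p_lower = 0/148 = 0.0
D = 0.7838 - 0.0 = 0.7838

0.7838


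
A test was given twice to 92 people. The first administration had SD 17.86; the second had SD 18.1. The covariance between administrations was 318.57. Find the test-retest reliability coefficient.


r = cov(X,Y) / (SD_X * SD_Y)
r = 318.57 / (17.86 * 18.1)
r = 318.57 / 323.266
r = 0.9855

0.9855


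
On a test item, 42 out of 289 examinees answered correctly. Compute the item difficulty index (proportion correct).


Item difficulty p = number correct / total examinees
p = 42 / 289
p = 0.1453

0.1453


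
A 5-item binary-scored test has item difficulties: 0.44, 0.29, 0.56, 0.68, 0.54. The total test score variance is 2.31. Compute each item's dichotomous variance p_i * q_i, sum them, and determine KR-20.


For each item, compute p_i * q_i:
  Item 1: 0.44 * 0.56 = 0.2464
  Item 2: 0.29 * 0.71 = 0.2059
  Item 3: 0.56 * 0.44 = 0.2464
  Item 4: 0.68 * 0.32 = 0.2176
  Item 5: 0.54 * 0.46 = 0.2484
Sum(p_i * q_i) = 0.2464 + 0.2059 + 0.2464 + 0.2176 + 0.2484 = 1.1647
KR-20 = (k/(k-1)) * (1 - Sum(p_i*q_i) / Var_total)
= (5/4) * (1 - 1.1647/2.31)
= 1.25 * 0.4958
KR-20 = 0.6198

0.6198


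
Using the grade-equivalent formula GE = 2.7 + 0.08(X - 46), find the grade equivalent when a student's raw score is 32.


raw - median = 32 - 46 = -14
slope * diff = 0.08 * -14 = -1.12
GE = 2.7 + -1.12
GE = 1.58

1.58


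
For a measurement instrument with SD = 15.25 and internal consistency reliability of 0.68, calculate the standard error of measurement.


SEM = SD * sqrt(1 - rxx)
SEM = 15.25 * sqrt(1 - 0.68)
SEM = 15.25 * sqrt(0.32) = 15.25 * 0.565685
SEM = 8.6267

8.6267


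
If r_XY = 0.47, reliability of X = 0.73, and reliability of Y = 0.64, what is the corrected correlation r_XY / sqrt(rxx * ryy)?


r_corrected = rxy / sqrt(rxx * ryy)
= 0.47 / sqrt(0.73 * 0.64)
= 0.47 / sqrt(0.4672)
= 0.47 / 0.68352
r_corrected = 0.6876

0.6876


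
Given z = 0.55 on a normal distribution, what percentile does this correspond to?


CDF(z) = 0.5 * (1 + erf(z/sqrt(2)))
erf(0.3889) = 0.4177
CDF = 0.7088
Percentile rank = 0.7088 * 100 = 70.88

70.88


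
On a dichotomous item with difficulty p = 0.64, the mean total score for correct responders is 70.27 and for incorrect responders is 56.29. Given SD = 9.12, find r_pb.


q = 1 - p = 0.36
rpb = ((M1 - M0) / SD) * sqrt(p * q)
rpb = ((70.27 - 56.29) / 9.12) * sqrt(0.64 * 0.36)
rpb = 0.7358

0.7358


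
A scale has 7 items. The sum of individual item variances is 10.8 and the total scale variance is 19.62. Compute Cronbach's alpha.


alpha = (k/(k-1)) * (1 - sum(si^2)/s_total^2)
= (7/6) * (1 - 10.8/19.62)
alpha = 0.5245

0.5245


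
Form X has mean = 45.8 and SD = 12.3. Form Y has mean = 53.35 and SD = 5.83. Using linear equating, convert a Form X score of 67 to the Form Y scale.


slope = SD_Y / SD_X = 5.83 / 12.3 ~ 0.474
intercept = mean_Y - slope * mean_X = 53.35 - (5.83 / 12.3) * 45.8 ~ 31.6415
Y = slope * X + intercept. To avoid rounding drift from the rounded slope/intercept, evaluate the equivalent form Y = mean_Y + SD_Y * (X - mean_X) / SD_X at full precision:
Y = 53.35 + 5.83 * (67 - 45.8) / 12.3
Y = 53.35 + 5.83 * 21.2 / 12.3
Y = 53.35 + 123.596 / 12.3
Y = 53.35 + 10.0485
Y = 63.3985

63.3985


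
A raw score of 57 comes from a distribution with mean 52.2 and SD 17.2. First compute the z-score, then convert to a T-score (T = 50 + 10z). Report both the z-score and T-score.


z = (X - mean) / SD = (57 - 52.2) / 17.2
z = 4.8 / 17.2
z = 0.2791
T-score = T = 50 + 10z
Carry z at full precision (z = 4.8 / 17.2) into the conversion:
T-score = 50 + 10 * (4.8 / 17.2) = 50 + 48 / 17.2
T-score = 50 + 2.7907
T-score = 52.7907

52.7907
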